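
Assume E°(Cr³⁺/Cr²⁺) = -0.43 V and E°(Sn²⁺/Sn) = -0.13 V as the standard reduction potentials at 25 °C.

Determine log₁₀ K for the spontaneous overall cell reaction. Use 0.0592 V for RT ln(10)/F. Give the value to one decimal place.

10.1

Cathode: Sn²⁺/Sn; anode: Cr³⁺/Cr²⁺. E°cell = +0.30 V, n = 2.
log K = nE°cell / 0.0592 = (2)(+0.30) / 0.0592 = 10.1.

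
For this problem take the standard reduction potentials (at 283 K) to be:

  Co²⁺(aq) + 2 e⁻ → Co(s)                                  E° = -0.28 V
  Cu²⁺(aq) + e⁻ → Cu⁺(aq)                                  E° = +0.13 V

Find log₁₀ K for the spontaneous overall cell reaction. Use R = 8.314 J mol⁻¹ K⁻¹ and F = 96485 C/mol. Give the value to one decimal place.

14.6

Cathode: Cu²⁺/Cu⁺; anode: Co²⁺/Co. E°cell = (+0.13) − (-0.28) = +0.41 V, with n = 2.
ΔG° = −nFE° = −RT ln K, so ln K = nFE°/(RT) = (2)(96485)(+0.41) / ((8.314)(283)) = 33.626.
log₁₀ K = 33.626 / ln 10 = 14.6.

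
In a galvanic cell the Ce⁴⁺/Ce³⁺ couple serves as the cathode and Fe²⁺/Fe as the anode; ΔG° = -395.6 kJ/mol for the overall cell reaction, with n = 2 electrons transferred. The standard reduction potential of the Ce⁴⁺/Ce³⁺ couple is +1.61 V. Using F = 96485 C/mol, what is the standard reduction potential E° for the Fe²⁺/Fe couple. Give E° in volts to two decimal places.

E°cell = −ΔG°/(nF) = −(-395.6×10³)/((2)(96485)) = +2.050 V.
Since Ce⁴⁺/Ce³⁺ is the cathode and Fe²⁺/Fe the anode, E°cell = E°(Ce⁴⁺/Ce³⁺) − E°(Fe²⁺/Fe).
So E°(Fe²⁺/Fe) = E°(Ce⁴⁺/Ce³⁺) − E°cell = (+1.61) − (+2.050) = -0.44 V.

-0.44 V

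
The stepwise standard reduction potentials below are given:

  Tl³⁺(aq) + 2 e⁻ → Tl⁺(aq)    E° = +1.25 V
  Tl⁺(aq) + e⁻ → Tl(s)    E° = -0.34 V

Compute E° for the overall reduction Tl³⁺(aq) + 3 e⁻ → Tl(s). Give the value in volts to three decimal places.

Since ΔG° = −nFE° is additive over sequential reductions, n₃E°₃ = n₁E°₁ + n₂E°₂.
E°₃ = (2×+1.25 + 1×-0.34) / 3 = (+2.160) / 3 = +0.720 V.

+0.720 V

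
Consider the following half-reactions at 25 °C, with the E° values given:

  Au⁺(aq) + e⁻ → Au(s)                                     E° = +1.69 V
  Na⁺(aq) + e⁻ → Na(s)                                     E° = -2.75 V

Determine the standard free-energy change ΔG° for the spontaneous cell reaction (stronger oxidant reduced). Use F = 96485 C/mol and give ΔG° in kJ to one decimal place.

Au⁺/Au (E° = +1.69 V) is the cathode; Na⁺/Na (E° = -2.75 V) is the anode, so E°cell = +4.44 V.
Balancing electrons gives n = 1 (lcm of 1 and 1).
ΔG° = −nFE° = −(1)(96485)(+4.44) = -428,393 J = -428.4 kJ.

-428.4 kJ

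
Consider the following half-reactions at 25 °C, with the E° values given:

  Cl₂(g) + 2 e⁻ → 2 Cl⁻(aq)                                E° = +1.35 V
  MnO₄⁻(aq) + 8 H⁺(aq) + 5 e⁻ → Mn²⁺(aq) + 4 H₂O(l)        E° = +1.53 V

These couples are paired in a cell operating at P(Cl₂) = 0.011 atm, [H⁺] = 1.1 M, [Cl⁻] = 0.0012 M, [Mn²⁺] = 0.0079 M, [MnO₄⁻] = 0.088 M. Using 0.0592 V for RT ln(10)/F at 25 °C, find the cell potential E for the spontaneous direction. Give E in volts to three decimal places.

MnO₄⁻/Mn²⁺ is the cathode (higher E°), Cl₂/Cl⁻ the anode: E°cell = +1.53 − (+1.35) = +0.18 V, n = 10.
Overall: 2 MnO₄⁻(aq) + 16 H⁺(aq) + 10 Cl⁻(aq) → 2 Mn²⁺(aq) + 8 H₂O(l) + 5 Cl₂(g)
Q = [Mn²⁺]^2·P(Cl₂)^5 / ([MnO₄⁻]^2·[H⁺]^16·[Cl⁻]^10); log Q = 16.659.
E = E° − (0.0592/n) log Q = +0.18 − (0.0592/10)(16.659) = +0.081 V.

+0.081 V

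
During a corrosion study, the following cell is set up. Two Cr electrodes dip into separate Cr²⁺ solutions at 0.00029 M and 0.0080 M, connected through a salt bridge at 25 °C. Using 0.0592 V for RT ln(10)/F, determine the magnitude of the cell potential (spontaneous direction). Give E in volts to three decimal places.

+0.043 V

For a concentration cell E°cell = 0. The 0.0080 M side is the cathode (reduction is favoured where [Cr²⁺] is higher).
With n = 2, E = −(0.0592/2) log([Cr²⁺]ₐₙ/[Cr²⁺]꜀ₐₜ) = −(0.0592/2) log(0.00029/0.008) = −(0.0592/2)(-1.441) = +0.043 V.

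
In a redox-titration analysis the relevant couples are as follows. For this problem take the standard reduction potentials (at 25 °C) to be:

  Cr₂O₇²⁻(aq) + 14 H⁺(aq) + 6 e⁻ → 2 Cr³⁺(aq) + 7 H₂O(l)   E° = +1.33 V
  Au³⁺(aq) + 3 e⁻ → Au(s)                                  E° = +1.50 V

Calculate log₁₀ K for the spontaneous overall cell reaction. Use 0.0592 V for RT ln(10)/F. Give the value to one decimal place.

17.2

Cathode: Au³⁺/Au; anode: Cr₂O₇²⁻/Cr³⁺. E°cell = +0.17 V, n = 6.
log K = nE°cell / 0.0592 = (6)(+0.17) / 0.0592 = 17.2.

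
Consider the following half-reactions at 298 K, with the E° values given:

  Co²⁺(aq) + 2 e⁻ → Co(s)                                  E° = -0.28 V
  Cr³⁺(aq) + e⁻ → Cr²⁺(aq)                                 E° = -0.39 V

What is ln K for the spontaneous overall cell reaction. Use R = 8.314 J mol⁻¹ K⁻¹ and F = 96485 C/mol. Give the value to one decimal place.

Cathode: Co²⁺/Co; anode: Cr³⁺/Cr²⁺. E°cell = (-0.28) − (-0.39) = +0.11 V, with n = 2.
ΔG° = −nFE° = −RT ln K, so ln K = nFE°/(RT) = (2)(96485)(+0.11) / ((8.314)(298)) = 8.568.

8.6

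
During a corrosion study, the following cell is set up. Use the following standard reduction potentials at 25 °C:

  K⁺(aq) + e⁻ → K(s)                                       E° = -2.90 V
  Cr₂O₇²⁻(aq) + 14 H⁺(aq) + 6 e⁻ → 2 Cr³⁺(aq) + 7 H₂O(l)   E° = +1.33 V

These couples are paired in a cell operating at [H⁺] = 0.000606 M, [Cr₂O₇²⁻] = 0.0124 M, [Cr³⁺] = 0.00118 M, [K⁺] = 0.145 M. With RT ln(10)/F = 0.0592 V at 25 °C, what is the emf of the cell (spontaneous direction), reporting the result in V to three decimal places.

+3.874 V

Cr₂O₇²⁻/Cr³⁺ is the cathode (higher E°), K⁺/K the anode: E°cell = +1.33 − (-2.90) = +4.23 V, n = 6.
Overall: Cr₂O₇²⁻(aq) + 14 H⁺(aq) + 6 K(s) → 2 Cr³⁺(aq) + 7 H₂O(l) + 6 K⁺(aq)
Q = [Cr³⁺]^2·[K⁺]^6 / ([Cr₂O₇²⁻]·[H⁺]^14); log Q = 36.064.
E = E° − (0.0592/n) log Q = +4.23 − (0.0592/6)(36.064) = +3.874 V.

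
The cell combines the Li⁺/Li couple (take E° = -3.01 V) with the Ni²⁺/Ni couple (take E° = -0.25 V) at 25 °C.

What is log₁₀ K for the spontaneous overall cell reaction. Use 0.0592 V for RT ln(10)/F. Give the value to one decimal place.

93.2

Cathode: Ni²⁺/Ni; anode: Li⁺/Li. E°cell = +2.76 V, n = 2.
log K = nE°cell / 0.0592 = (2)(+2.76) / 0.0592 = 93.2.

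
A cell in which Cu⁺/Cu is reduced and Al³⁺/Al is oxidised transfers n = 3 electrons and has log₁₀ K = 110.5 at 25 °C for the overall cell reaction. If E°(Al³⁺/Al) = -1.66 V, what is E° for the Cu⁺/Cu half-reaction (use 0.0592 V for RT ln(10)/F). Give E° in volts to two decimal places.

+0.52 V

E°cell = (0.0592/n)·log K = (0.0592/3)(110.5) = +2.181 V.
Since Cu⁺/Cu is the cathode and Al³⁺/Al the anode, E°cell = E°(Cu⁺/Cu) − E°(Al³⁺/Al).
So E°(Cu⁺/Cu) = E°cell + E°(Al³⁺/Al) = +2.181 + (-1.66) = +0.52 V.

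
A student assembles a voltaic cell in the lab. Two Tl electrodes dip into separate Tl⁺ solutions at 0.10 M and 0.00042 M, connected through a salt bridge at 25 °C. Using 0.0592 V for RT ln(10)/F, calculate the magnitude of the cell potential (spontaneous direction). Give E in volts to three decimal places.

+0.141 V

For a concentration cell E°cell = 0. The 0.10 M side is the cathode (reduction is favoured where [Tl⁺] is higher).
With n = 1, E = −(0.0592/1) log([Tl⁺]ₐₙ/[Tl⁺]꜀ₐₜ) = −(0.0592/1) log(0.00042/0.1) = −(0.0592/1)(-2.377) = +0.141 V.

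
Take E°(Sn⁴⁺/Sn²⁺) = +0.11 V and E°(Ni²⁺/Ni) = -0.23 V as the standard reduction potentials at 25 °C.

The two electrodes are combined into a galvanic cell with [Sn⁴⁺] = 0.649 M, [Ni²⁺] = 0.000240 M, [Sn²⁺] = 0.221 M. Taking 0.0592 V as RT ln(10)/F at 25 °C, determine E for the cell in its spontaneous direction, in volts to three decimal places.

Sn⁴⁺/Sn²⁺ is the cathode (higher E°), Ni²⁺/Ni the anode: E°cell = +0.11 − (-0.23) = +0.34 V, n = 2.
Overall: Sn⁴⁺(aq) + Ni(s) → Sn²⁺(aq) + Ni²⁺(aq)
Q = [Sn²⁺]·[Ni²⁺] / ([Sn⁴⁺]); log Q = -4.088.
E = E° − (0.0592/n) log Q = +0.34 − (0.0592/2)(-4.088) = +0.461 V.

+0.461 V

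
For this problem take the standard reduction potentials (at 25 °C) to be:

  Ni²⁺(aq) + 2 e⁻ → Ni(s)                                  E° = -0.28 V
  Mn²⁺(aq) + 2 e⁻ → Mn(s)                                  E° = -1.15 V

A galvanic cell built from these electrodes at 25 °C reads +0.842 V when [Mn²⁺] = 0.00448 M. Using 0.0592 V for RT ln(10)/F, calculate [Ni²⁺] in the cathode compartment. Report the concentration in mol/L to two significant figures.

0.00051 M

Ni²⁺/Ni is the cathode, Mn²⁺/Mn the anode: E°cell = +0.87 V, n = 2.
Overall reaction: Ni²⁺(aq) + Mn(s) → Ni(s) + Mn²⁺(aq); Q = [Mn²⁺]^1/[Ni²⁺]^1.
From E = E° − (0.0592/n) log Q: log Q = (E° − E)·n/0.0592 = (+0.87 − (+0.842))·2/0.0592 = 0.9459.
So 1·log[Ni²⁺] = 1·log(0.00448) − log Q = -2.3487 − (0.9459) = -3.2946; [Ni²⁺] = 10^(-3.2946) ≈ 0.00051 M.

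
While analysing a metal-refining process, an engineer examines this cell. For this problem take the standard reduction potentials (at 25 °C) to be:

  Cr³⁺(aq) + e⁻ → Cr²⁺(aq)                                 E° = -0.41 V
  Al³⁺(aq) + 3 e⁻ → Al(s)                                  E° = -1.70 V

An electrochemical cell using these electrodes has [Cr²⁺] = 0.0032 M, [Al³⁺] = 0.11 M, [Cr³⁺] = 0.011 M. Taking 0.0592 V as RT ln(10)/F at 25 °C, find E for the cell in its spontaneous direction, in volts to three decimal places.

+1.341 V

Cr³⁺/Cr²⁺ is the cathode (higher E°), Al³⁺/Al the anode: E°cell = -0.41 − (-1.70) = +1.29 V, n = 3.
Overall: 3 Cr³⁺(aq) + Al(s) → 3 Cr²⁺(aq) + Al³⁺(aq)
Q = [Cr²⁺]^3·[Al³⁺] / ([Cr³⁺]^3); log Q = -2.567.
E = E° − (0.0592/n) log Q = +1.29 − (0.0592/3)(-2.567) = +1.341 V.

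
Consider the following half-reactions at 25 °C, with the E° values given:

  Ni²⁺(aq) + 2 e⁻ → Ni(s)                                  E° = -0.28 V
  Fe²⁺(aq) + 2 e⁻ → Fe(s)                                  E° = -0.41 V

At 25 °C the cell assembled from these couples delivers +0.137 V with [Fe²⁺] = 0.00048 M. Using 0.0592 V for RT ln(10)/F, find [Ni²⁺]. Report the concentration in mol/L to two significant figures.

0.00083 M

Ni²⁺/Ni is the cathode, Fe²⁺/Fe the anode: E°cell = +0.13 V, n = 2.
Overall reaction: Ni²⁺(aq) + Fe(s) → Ni(s) + Fe²⁺(aq); Q = [Fe²⁺]^1/[Ni²⁺]^1.
From E = E° − (0.0592/n) log Q: log Q = (E° − E)·n/0.0592 = (+0.13 − (+0.137))·2/0.0592 = -0.2365.
So 1·log[Ni²⁺] = 1·log(0.00048) − log Q = -3.3188 − (-0.2365) = -3.0823; [Ni²⁺] = 10^(-3.0823) ≈ 0.00083 M.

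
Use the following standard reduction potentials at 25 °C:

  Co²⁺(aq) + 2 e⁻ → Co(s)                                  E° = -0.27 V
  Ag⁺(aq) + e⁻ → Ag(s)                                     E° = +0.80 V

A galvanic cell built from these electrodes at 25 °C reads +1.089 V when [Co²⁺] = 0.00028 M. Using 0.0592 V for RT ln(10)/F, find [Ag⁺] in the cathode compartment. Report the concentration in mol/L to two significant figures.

Ag⁺/Ag is the cathode, Co²⁺/Co the anode: E°cell = +1.07 V, n = 2.
Overall reaction: 2 Ag⁺(aq) + Co(s) → 2 Ag(s) + Co²⁺(aq); Q = [Co²⁺]^1/[Ag⁺]^2.
From E = E° − (0.0592/n) log Q: log Q = (E° − E)·n/0.0592 = (+1.07 − (+1.089))·2/0.0592 = -0.6419.
So 2·log[Ag⁺] = 1·log(0.00028) − log Q = -3.5528 − (-0.6419) = -2.9109; log[Ag⁺] = -2.9109 / 2 = -1.4554; [Ag⁺] = 10^(-1.4554) ≈ 0.035 M.

0.035 M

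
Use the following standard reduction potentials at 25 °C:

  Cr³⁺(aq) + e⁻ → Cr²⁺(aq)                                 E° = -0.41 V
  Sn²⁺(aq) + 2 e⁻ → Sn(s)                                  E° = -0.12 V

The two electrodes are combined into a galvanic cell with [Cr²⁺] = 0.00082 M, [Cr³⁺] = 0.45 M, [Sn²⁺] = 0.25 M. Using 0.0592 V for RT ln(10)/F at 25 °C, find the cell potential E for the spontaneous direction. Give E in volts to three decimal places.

Sn²⁺/Sn is the cathode (higher E°), Cr³⁺/Cr²⁺ the anode: E°cell = -0.12 − (-0.41) = +0.29 V, n = 2.
Overall: Sn²⁺(aq) + 2 Cr²⁺(aq) → Sn(s) + 2 Cr³⁺(aq)
Q = [Cr³⁺]^2 / ([Sn²⁺]·[Cr²⁺]^2); log Q = 6.081.
E = E° − (0.0592/n) log Q = +0.29 − (0.0592/2)(6.081) = +0.110 V.

+0.110 V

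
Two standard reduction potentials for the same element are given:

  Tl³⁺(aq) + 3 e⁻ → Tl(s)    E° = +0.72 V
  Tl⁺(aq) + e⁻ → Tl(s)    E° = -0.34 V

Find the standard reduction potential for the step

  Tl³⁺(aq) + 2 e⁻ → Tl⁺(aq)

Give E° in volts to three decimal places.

+1.250 V

Sequential free energies add, so n₃E°₃ = n₁E°₁ + n₂E°₂.
With n₃ = 3, and the known step contributing 1×(-0.34) V, the unknown satisfies 2·E° = 3×(+0.72) − 1×(-0.34) = +2.500.
E° = +2.500 / 2 = +1.250 V.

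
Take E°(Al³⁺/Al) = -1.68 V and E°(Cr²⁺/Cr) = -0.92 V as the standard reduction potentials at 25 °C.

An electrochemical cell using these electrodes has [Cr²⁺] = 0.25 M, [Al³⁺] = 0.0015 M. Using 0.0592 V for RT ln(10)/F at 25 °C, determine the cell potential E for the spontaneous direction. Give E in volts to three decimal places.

+0.798 V

Cr²⁺/Cr is the cathode (higher E°), Al³⁺/Al the anode: E°cell = -0.92 − (-1.68) = +0.76 V, n = 6.
Overall: 3 Cr²⁺(aq) + 2 Al(s) → 3 Cr(s) + 2 Al³⁺(aq)
Q = [Al³⁺]^2 / ([Cr²⁺]^3); log Q = -3.842.
E = E° − (0.0592/n) log Q = +0.76 − (0.0592/6)(-3.842) = +0.798 V.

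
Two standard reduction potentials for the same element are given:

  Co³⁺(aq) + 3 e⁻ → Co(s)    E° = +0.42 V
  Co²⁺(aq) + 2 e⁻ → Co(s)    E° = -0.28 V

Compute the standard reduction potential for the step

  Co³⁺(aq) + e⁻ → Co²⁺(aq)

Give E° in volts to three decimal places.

Sequential free energies add, so n₃E°₃ = n₁E°₁ + n₂E°₂.
With n₃ = 3, and the known step contributing 2×(-0.28) V, the unknown satisfies 1·E° = 3×(+0.42) − 2×(-0.28) = +1.820.
E° = +1.820 / 1 = +1.820 V.

+1.820 V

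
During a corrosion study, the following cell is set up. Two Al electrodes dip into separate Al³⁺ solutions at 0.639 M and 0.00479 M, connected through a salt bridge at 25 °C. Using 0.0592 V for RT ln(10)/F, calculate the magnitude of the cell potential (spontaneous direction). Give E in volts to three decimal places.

For a concentration cell E°cell = 0. The 0.639 M side is the cathode (reduction is favoured where [Al³⁺] is higher).
With n = 3, E = −(0.0592/3) log([Al³⁺]ₐₙ/[Al³⁺]꜀ₐₜ) = −(0.0592/3) log(0.00479/0.639) = −(0.0592/3)(-2.125) = +0.042 V.

+0.042 V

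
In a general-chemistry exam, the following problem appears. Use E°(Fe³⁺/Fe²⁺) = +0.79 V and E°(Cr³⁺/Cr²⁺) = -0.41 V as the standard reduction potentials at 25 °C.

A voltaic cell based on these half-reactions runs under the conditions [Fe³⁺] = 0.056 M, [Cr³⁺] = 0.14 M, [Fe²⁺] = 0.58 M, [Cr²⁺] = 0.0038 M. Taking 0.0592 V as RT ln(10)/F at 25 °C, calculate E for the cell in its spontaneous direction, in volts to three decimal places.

+1.047 V

Fe³⁺/Fe²⁺ is the cathode (higher E°), Cr³⁺/Cr²⁺ the anode: E°cell = +0.79 − (-0.41) = +1.20 V, n = 1.
Overall: Fe³⁺(aq) + Cr²⁺(aq) → Fe²⁺(aq) + Cr³⁺(aq)
Q = [Fe²⁺]·[Cr³⁺] / ([Fe³⁺]·[Cr²⁺]); log Q = 2.582.
E = E° − (0.0592/n) log Q = +1.20 − (0.0592/1)(2.582) = +1.047 V.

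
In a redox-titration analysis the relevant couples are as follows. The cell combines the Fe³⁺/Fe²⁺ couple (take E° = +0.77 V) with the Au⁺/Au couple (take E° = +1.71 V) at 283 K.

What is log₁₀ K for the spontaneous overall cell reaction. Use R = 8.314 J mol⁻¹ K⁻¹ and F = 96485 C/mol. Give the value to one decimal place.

Cathode: Au⁺/Au; anode: Fe³⁺/Fe²⁺. E°cell = (+1.71) − (+0.77) = +0.94 V, with n = 1.
ΔG° = −nFE° = −RT ln K, so ln K = nFE°/(RT) = (1)(96485)(+0.94) / ((8.314)(283)) = 38.547.
log₁₀ K = 38.547 / ln 10 = 16.7.

16.7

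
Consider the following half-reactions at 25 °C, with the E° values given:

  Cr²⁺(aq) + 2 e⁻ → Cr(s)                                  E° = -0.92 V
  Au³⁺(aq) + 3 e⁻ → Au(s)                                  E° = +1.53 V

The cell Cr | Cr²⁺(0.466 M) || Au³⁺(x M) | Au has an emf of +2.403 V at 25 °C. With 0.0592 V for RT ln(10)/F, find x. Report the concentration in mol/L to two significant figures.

0.0013 M

Au³⁺/Au is the cathode, Cr²⁺/Cr the anode: E°cell = +2.45 V, n = 6.
Overall reaction: 2 Au³⁺(aq) + 3 Cr(s) → 2 Au(s) + 3 Cr²⁺(aq); Q = [Cr²⁺]^3/[Au³⁺]^2.
From E = E° − (0.0592/n) log Q: log Q = (E° − E)·n/0.0592 = (+2.45 − (+2.403))·6/0.0592 = 4.7635.
So 2·log[Au³⁺] = 3·log(0.466) − log Q = -0.9948 − (4.7635) = -5.7583; log[Au³⁺] = -5.7583 / 2 = -2.8792; [Au³⁺] = 10^(-2.8792) ≈ 0.0013 M.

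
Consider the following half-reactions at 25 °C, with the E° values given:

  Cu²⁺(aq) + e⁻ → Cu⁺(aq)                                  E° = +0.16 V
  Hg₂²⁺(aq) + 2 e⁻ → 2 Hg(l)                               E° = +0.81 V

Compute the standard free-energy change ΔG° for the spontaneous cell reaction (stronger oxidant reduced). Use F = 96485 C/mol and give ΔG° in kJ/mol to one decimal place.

-125.4 kJ/mol

Hg₂²⁺/Hg (E° = +0.81 V) is the cathode; Cu²⁺/Cu⁺ (E° = +0.16 V) is the anode, so E°cell = +0.65 V.
Balancing electrons gives n = 2 (lcm of 2 and 1).
ΔG° = −nFE° = −(2)(96485)(+0.65) = -125,430 J = -125.4 kJ/mol.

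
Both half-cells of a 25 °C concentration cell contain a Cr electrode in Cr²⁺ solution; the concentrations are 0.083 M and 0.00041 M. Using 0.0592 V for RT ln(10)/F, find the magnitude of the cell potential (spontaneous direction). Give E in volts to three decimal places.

+0.068 V

For a concentration cell E°cell = 0. The 0.083 M side is the cathode (reduction is favoured where [Cr²⁺] is higher).
With n = 2, E = −(0.0592/2) log([Cr²⁺]ₐₙ/[Cr²⁺]꜀ₐₜ) = −(0.0592/2) log(0.00041/0.083) = −(0.0592/2)(-2.306) = +0.068 V.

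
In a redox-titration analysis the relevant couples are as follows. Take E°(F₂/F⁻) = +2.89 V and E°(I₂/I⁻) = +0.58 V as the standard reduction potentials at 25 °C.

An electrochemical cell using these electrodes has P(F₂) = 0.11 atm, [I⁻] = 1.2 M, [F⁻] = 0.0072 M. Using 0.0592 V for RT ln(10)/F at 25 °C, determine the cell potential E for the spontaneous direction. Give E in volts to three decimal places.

+2.413 V

F₂/F⁻ is the cathode (higher E°), I₂/I⁻ the anode: E°cell = +2.89 − (+0.58) = +2.31 V, n = 2.
Overall: F₂(g) + 2 I⁻(aq) → 2 F⁻(aq) + I₂(s)
Q = [F⁻]^2 / (P(F₂)·[I⁻]^2); log Q = -3.485.
E = E° − (0.0592/n) log Q = +2.31 − (0.0592/2)(-3.485) = +2.413 V.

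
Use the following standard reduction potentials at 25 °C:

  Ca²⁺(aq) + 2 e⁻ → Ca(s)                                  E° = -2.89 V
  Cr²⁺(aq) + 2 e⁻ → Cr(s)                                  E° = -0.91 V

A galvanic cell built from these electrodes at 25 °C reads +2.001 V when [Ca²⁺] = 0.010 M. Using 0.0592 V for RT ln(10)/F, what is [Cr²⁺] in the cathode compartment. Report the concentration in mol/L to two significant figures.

0.051 M

Cr²⁺/Cr is the cathode, Ca²⁺/Ca the anode: E°cell = +1.98 V, n = 2.
Overall reaction: Cr²⁺(aq) + Ca(s) → Cr(s) + Ca²⁺(aq); Q = [Ca²⁺]^1/[Cr²⁺]^1.
From E = E° − (0.0592/n) log Q: log Q = (E° − E)·n/0.0592 = (+1.98 − (+2.001))·2/0.0592 = -0.7095.
So 1·log[Cr²⁺] = 1·log(0.01) − log Q = -2.0000 − (-0.7095) = -1.2905; [Cr²⁺] = 10^(-1.2905) ≈ 0.051 M.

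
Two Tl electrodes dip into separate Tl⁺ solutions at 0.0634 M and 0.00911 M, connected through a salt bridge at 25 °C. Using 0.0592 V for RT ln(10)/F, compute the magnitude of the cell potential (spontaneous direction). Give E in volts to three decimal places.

For a concentration cell E°cell = 0. The 0.0634 M side is the cathode (reduction is favoured where [Tl⁺] is higher).
With n = 1, E = −(0.0592/1) log([Tl⁺]ₐₙ/[Tl⁺]꜀ₐₜ) = −(0.0592/1) log(0.00911/0.0634) = −(0.0592/1)(-0.843) = +0.050 V.

+0.050 V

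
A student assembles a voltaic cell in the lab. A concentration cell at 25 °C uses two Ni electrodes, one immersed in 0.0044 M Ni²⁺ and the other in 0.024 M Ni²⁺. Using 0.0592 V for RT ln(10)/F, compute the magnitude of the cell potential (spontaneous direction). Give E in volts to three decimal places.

For a concentration cell E°cell = 0. The 0.024 M side is the cathode (reduction is favoured where [Ni²⁺] is higher).
With n = 2, E = −(0.0592/2) log([Ni²⁺]ₐₙ/[Ni²⁺]꜀ₐₜ) = −(0.0592/2) log(0.0044/0.024) = −(0.0592/2)(-0.737) = +0.022 V.

+0.022 V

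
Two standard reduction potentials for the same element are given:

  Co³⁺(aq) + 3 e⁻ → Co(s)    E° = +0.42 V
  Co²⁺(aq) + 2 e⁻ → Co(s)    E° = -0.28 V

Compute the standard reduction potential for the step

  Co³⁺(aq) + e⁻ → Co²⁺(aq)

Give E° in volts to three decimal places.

+1.820 V

Sequential free energies add, so n₃E°₃ = n₁E°₁ + n₂E°₂.
With n₃ = 3, and the known step contributing 2×(-0.28) V, the unknown satisfies 1·E° = 3×(+0.42) − 2×(-0.28) = +1.820.
E° = +1.820 / 1 = +1.820 V.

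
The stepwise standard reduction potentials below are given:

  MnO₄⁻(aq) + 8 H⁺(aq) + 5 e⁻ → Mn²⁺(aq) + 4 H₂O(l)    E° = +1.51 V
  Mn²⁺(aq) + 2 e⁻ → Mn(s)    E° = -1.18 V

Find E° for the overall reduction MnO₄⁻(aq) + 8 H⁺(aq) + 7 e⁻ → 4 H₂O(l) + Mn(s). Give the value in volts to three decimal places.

+0.741 V

Standard free energies of sequential steps add: ΔG°₃ = ΔG°₁ + ΔG°₂, so n₃E°₃ = n₁E°₁ + n₂E°₂.
E°₃ = (5×+1.51 + 2×-1.18) / 7 = (+5.190) / 7 = +0.741 V.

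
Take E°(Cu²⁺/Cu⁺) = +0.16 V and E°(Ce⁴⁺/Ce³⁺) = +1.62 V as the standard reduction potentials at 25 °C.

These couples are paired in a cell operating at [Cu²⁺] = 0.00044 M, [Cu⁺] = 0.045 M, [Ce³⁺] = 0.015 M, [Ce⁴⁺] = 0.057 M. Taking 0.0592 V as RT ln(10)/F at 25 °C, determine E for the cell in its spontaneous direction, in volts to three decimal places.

Ce⁴⁺/Ce³⁺ is the cathode (higher E°), Cu²⁺/Cu⁺ the anode: E°cell = +1.62 − (+0.16) = +1.46 V, n = 1.
Overall: Ce⁴⁺(aq) + Cu⁺(aq) → Ce³⁺(aq) + Cu²⁺(aq)
Q = [Ce³⁺]·[Cu²⁺] / ([Ce⁴⁺]·[Cu⁺]); log Q = -2.590.
E = E° − (0.0592/n) log Q = +1.46 − (0.0592/1)(-2.590) = +1.613 V.

+1.613 V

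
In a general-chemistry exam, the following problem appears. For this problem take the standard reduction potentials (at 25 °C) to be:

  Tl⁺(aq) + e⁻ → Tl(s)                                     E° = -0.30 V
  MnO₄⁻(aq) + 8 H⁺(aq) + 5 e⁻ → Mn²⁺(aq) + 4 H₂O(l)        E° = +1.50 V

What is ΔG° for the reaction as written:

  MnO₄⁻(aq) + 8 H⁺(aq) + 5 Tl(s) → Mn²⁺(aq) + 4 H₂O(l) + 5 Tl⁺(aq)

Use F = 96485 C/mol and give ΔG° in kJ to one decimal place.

As written, MnO₄⁻/Mn²⁺ is reduced (cathode) and Tl⁺/Tl is oxidised (anode), so E°cell = (+1.50) − (-0.30) = +1.80 V.
Balancing electrons gives n = 5.
ΔG° = −nFE° = −(5)(96485)(+1.80) = -868,365 J = -868.4 kJ.

-868.4 kJ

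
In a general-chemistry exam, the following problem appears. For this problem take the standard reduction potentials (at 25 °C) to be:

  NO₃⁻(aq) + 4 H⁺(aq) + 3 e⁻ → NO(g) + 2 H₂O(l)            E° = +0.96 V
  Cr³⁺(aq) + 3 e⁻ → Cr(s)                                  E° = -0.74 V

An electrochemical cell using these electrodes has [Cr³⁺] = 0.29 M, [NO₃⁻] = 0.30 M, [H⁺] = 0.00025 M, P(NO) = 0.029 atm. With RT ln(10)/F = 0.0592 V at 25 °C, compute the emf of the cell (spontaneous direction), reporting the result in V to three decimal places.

+1.446 V

NO₃⁻/NO is the cathode (higher E°), Cr³⁺/Cr the anode: E°cell = +0.96 − (-0.74) = +1.70 V, n = 3.
Overall: NO₃⁻(aq) + 4 H⁺(aq) + Cr(s) → NO(g) + 2 H₂O(l) + Cr³⁺(aq)
Q = P(NO)·[Cr³⁺] / ([NO₃⁻]·[H⁺]^4); log Q = 12.856.
E = E° − (0.0592/n) log Q = +1.70 − (0.0592/3)(12.856) = +1.446 V.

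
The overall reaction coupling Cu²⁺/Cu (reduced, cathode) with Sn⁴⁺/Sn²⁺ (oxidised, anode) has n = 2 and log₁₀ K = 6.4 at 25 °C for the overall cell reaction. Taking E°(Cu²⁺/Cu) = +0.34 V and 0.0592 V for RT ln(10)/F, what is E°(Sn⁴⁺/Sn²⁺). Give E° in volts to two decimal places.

+0.15 V

E°cell = (0.0592/n)·log K = (0.0592/2)(6.4) = +0.189 V.
Since Cu²⁺/Cu is the cathode and Sn⁴⁺/Sn²⁺ the anode, E°cell = E°(Cu²⁺/Cu) − E°(Sn⁴⁺/Sn²⁺).
So E°(Sn⁴⁺/Sn²⁺) = E°(Cu²⁺/Cu) − E°cell = (+0.34) − (+0.189) = +0.15 V.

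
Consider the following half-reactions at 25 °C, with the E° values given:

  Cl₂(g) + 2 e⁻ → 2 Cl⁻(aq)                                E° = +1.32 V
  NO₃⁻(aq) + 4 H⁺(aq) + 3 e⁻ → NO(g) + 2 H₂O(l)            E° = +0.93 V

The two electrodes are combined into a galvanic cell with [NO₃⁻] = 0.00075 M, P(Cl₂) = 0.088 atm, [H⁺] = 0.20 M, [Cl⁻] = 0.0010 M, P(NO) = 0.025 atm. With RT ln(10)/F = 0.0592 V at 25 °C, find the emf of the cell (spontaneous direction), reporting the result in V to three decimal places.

+0.622 V

Cl₂/Cl⁻ is the cathode (higher E°), NO₃⁻/NO the anode: E°cell = +1.32 − (+0.93) = +0.39 V, n = 6.
Overall: 3 Cl₂(g) + 2 NO(g) + 4 H₂O(l) → 6 Cl⁻(aq) + 2 NO₃⁻(aq) + 8 H⁺(aq)
Q = [Cl⁻]^6·[NO₃⁻]^2·[H⁺]^8 / (P(Cl₂)^3·P(NO)^2); log Q = -23.471.
E = E° − (0.0592/n) log Q = +0.39 − (0.0592/6)(-23.471) = +0.622 V.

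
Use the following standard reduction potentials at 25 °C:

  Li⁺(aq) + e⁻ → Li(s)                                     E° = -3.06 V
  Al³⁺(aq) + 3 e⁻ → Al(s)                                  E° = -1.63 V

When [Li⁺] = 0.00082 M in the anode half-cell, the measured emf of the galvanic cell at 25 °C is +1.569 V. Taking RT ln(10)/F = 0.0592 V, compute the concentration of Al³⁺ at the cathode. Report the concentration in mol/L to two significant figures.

Al³⁺/Al is the cathode, Li⁺/Li the anode: E°cell = +1.43 V, n = 3.
Overall reaction: Al³⁺(aq) + 3 Li(s) → Al(s) + 3 Li⁺(aq); Q = [Li⁺]^3/[Al³⁺]^1.
From E = E° − (0.0592/n) log Q: log Q = (E° − E)·n/0.0592 = (+1.43 − (+1.569))·3/0.0592 = -7.0439.
So 1·log[Al³⁺] = 3·log(0.00082) − log Q = -9.2586 − (-7.0439) = -2.2147; [Al³⁺] = 10^(-2.2147) ≈ 0.0061 M.

0.0061 M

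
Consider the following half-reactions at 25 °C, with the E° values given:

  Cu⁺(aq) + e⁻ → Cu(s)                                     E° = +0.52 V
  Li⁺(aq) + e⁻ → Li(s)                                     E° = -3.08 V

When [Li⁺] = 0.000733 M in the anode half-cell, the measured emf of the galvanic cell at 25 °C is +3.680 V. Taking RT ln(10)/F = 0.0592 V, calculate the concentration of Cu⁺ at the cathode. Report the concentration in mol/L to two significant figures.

0.016 M

Cu⁺/Cu is the cathode, Li⁺/Li the anode: E°cell = +3.60 V, n = 1.
Overall reaction: Cu⁺(aq) + Li(s) → Cu(s) + Li⁺(aq); Q = [Li⁺]^1/[Cu⁺]^1.
From E = E° − (0.0592/n) log Q: log Q = (E° − E)·n/0.0592 = (+3.60 − (+3.680))·1/0.0592 = -1.3514.
So 1·log[Cu⁺] = 1·log(0.000733) − log Q = -3.1349 − (-1.3514) = -1.7835; [Cu⁺] = 10^(-1.7835) ≈ 0.016 M.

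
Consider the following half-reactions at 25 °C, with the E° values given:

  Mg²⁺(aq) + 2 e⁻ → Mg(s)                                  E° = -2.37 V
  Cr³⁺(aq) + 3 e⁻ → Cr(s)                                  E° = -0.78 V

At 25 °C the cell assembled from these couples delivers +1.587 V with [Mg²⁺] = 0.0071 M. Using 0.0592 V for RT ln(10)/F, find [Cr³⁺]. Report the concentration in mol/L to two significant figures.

Cr³⁺/Cr is the cathode, Mg²⁺/Mg the anode: E°cell = +1.59 V, n = 6.
Overall reaction: 2 Cr³⁺(aq) + 3 Mg(s) → 2 Cr(s) + 3 Mg²⁺(aq); Q = [Mg²⁺]^3/[Cr³⁺]^2.
From E = E° − (0.0592/n) log Q: log Q = (E° − E)·n/0.0592 = (+1.59 − (+1.587))·6/0.0592 = 0.3041.
So 2·log[Cr³⁺] = 3·log(0.0071) − log Q = -6.4462 − (0.3041) = -6.7503; log[Cr³⁺] = -6.7503 / 2 = -3.3752; [Cr³⁺] = 10^(-3.3752) ≈ 0.00042 M.

0.00042 M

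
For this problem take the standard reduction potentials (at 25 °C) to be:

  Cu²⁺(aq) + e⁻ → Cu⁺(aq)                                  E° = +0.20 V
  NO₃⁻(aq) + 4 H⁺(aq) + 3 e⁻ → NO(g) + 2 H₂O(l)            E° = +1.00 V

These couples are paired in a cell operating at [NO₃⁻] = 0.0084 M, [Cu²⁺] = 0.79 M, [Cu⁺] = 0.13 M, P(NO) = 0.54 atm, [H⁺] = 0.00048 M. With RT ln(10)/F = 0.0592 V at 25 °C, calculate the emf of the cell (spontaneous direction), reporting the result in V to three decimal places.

NO₃⁻/NO is the cathode (higher E°), Cu²⁺/Cu⁺ the anode: E°cell = +1.00 − (+0.20) = +0.80 V, n = 3.
Overall: NO₃⁻(aq) + 4 H⁺(aq) + 3 Cu⁺(aq) → NO(g) + 2 H₂O(l) + 3 Cu²⁺(aq)
Q = P(NO)·[Cu²⁺]^3 / ([NO₃⁻]·[H⁺]^4·[Cu⁺]^3); log Q = 17.434.
E = E° − (0.0592/n) log Q = +0.80 − (0.0592/3)(17.434) = +0.456 V.

+0.456 V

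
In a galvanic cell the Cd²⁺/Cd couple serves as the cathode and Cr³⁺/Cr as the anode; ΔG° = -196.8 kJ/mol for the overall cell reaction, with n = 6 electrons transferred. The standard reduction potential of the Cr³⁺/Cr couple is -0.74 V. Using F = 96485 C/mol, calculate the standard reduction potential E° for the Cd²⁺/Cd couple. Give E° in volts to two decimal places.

-0.40 V

E°cell = −ΔG°/(nF) = −(-196.8×10³)/((6)(96485)) = +0.340 V.
Since Cd²⁺/Cd is the cathode and Cr³⁺/Cr the anode, E°cell = E°(Cd²⁺/Cd) − E°(Cr³⁺/Cr).
So E°(Cd²⁺/Cd) = E°cell + E°(Cr³⁺/Cr) = +0.340 + (-0.74) = -0.40 V.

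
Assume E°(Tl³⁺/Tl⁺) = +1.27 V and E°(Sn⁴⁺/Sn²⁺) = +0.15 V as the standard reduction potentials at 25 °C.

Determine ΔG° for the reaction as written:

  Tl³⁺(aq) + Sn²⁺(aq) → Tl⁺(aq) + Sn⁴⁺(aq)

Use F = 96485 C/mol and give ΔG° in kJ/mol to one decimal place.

As written, Tl³⁺/Tl⁺ is reduced (cathode) and Sn⁴⁺/Sn²⁺ is oxidised (anode), so E°cell = (+1.27) − (+0.15) = +1.12 V.
Balancing electrons gives n = 2.
ΔG° = −nFE° = −(2)(96485)(+1.12) = -216,126 J = -216.1 kJ/mol.

-216.1 kJ/mol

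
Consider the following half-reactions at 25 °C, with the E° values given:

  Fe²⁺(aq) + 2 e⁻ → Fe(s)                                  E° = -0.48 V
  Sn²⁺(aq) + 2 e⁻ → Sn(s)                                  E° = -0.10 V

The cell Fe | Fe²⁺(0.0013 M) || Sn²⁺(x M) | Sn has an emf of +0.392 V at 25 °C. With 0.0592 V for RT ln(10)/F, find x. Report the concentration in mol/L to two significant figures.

Sn²⁺/Sn is the cathode, Fe²⁺/Fe the anode: E°cell = +0.38 V, n = 2.
Overall reaction: Sn²⁺(aq) + Fe(s) → Sn(s) + Fe²⁺(aq); Q = [Fe²⁺]^1/[Sn²⁺]^1.
From E = E° − (0.0592/n) log Q: log Q = (E° − E)·n/0.0592 = (+0.38 − (+0.392))·2/0.0592 = -0.4054.
So 1·log[Sn²⁺] = 1·log(0.0013) − log Q = -2.8861 − (-0.4054) = -2.4807; [Sn²⁺] = 10^(-2.4807) ≈ 0.0033 M.

0.0033 M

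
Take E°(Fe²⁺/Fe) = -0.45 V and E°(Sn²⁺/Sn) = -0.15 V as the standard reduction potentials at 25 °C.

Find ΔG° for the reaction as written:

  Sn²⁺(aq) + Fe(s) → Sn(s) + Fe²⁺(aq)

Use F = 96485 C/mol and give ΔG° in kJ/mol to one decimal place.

-57.9 kJ/mol

As written, Sn²⁺/Sn is reduced (cathode) and Fe²⁺/Fe is oxidised (anode), so E°cell = (-0.15) − (-0.45) = +0.30 V.
Balancing electrons gives n = 2.
ΔG° = −nFE° = −(2)(96485)(+0.30) = -57,891 J = -57.9 kJ/mol.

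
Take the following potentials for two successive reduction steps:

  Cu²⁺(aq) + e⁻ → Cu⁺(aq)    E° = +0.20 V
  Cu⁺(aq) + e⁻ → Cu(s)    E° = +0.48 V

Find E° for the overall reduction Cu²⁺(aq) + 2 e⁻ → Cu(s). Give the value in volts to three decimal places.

Standard free energies of sequential steps add: ΔG°₃ = ΔG°₁ + ΔG°₂, so n₃E°₃ = n₁E°₁ + n₂E°₂.
E°₃ = (1×+0.20 + 1×+0.48) / 2 = (+0.680) / 2 = +0.340 V.

+0.340 V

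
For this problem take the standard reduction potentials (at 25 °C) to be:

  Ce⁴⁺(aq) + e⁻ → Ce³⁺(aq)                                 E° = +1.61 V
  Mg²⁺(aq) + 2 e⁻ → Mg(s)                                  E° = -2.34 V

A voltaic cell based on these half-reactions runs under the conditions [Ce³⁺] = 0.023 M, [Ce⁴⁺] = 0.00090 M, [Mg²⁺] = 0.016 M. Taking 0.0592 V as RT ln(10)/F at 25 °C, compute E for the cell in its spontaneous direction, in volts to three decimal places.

+3.920 V

Ce⁴⁺/Ce³⁺ is the cathode (higher E°), Mg²⁺/Mg the anode: E°cell = +1.61 − (-2.34) = +3.95 V, n = 2.
Overall: 2 Ce⁴⁺(aq) + Mg(s) → 2 Ce³⁺(aq) + Mg²⁺(aq)
Q = [Ce³⁺]^2·[Mg²⁺] / ([Ce⁴⁺]^2); log Q = 1.019.
E = E° − (0.0592/n) log Q = +3.95 − (0.0592/2)(1.019) = +3.920 V.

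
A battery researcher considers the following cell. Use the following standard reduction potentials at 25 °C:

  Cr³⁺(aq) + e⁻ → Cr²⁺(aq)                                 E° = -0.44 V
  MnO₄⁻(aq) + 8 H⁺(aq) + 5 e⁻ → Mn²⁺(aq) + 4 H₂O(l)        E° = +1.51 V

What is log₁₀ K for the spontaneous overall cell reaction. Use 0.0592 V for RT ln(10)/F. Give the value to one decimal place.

164.7

Cathode: MnO₄⁻/Mn²⁺; anode: Cr³⁺/Cr²⁺. E°cell = +1.95 V, n = 5.
log K = nE°cell / 0.0592 = (5)(+1.95) / 0.0592 = 164.7.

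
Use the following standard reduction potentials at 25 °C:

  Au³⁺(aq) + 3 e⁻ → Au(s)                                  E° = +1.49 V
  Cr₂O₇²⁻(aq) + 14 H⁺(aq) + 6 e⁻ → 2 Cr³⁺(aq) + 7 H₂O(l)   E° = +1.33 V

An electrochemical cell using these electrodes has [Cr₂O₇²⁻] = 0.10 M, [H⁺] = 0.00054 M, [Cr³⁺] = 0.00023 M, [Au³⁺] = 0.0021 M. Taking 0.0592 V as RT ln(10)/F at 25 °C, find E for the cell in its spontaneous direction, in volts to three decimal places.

Au³⁺/Au is the cathode (higher E°), Cr₂O₇²⁻/Cr³⁺ the anode: E°cell = +1.49 − (+1.33) = +0.16 V, n = 6.
Overall: 2 Au³⁺(aq) + 2 Cr³⁺(aq) + 7 H₂O(l) → 2 Au(s) + Cr₂O₇²⁻(aq) + 14 H⁺(aq)
Q = [Cr₂O₇²⁻]·[H⁺]^14 / ([Au³⁺]^2·[Cr³⁺]^2); log Q = -34.114.
E = E° − (0.0592/n) log Q = +0.16 − (0.0592/6)(-34.114) = +0.497 V.

+0.497 V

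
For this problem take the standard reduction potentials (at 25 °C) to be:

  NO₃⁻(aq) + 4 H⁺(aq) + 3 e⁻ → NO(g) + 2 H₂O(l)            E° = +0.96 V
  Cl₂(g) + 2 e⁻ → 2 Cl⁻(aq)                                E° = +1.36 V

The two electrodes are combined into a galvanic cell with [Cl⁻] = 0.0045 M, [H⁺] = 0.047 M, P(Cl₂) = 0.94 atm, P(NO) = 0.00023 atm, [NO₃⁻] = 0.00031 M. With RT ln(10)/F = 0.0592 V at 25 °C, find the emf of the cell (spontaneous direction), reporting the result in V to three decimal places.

+0.640 V

Cl₂/Cl⁻ is the cathode (higher E°), NO₃⁻/NO the anode: E°cell = +1.36 − (+0.96) = +0.40 V, n = 6.
Overall: 3 Cl₂(g) + 2 NO(g) + 4 H₂O(l) → 6 Cl⁻(aq) + 2 NO₃⁻(aq) + 8 H⁺(aq)
Q = [Cl⁻]^6·[NO₃⁻]^2·[H⁺]^8 / (P(Cl₂)^3·P(NO)^2); log Q = -24.364.
E = E° − (0.0592/n) log Q = +0.40 − (0.0592/6)(-24.364) = +0.640 V.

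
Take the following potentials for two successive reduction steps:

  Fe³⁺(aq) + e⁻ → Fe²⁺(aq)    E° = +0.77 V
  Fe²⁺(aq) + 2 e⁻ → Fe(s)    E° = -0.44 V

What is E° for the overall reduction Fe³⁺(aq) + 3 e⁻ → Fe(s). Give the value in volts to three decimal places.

Standard free energies of sequential steps add: ΔG°₃ = ΔG°₁ + ΔG°₂, so n₃E°₃ = n₁E°₁ + n₂E°₂.
E°₃ = (1×+0.77 + 2×-0.44) / 3 = (-0.110) / 3 = -0.037 V.

-0.037 V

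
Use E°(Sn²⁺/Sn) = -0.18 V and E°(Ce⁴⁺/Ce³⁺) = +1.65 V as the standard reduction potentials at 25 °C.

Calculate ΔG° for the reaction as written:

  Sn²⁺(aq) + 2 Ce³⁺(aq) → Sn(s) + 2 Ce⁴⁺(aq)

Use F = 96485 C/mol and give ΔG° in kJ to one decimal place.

As written, Sn²⁺/Sn is reduced (cathode) and Ce⁴⁺/Ce³⁺ is oxidised (anode), so E°cell = (-0.18) − (+1.65) = -1.83 V.
Balancing electrons gives n = 2.
ΔG° = −nFE° = −(2)(96485)(-1.83) = 353,135 J = +353.1 kJ.

+353.1 kJ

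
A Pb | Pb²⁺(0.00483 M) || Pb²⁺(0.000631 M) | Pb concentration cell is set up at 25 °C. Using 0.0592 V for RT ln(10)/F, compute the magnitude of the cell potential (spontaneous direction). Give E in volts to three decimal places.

For a concentration cell E°cell = 0. The 0.00483 M side is the cathode (reduction is favoured where [Pb²⁺] is higher).
With n = 2, E = −(0.0592/2) log([Pb²⁺]ₐₙ/[Pb²⁺]꜀ₐₜ) = −(0.0592/2) log(0.000631/0.00483) = −(0.0592/2)(-0.884) = +0.026 V.

+0.026 V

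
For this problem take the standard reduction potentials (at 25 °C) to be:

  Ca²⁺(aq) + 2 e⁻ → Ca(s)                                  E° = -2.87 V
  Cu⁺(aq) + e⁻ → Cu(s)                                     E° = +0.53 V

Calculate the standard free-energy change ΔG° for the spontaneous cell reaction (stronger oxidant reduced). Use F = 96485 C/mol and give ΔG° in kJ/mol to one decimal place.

-656.1 kJ/mol

Cu⁺/Cu (E° = +0.53 V) is the cathode; Ca²⁺/Ca (E° = -2.87 V) is the anode, so E°cell = +3.40 V.
Balancing electrons gives n = 2 (lcm of 1 and 2).
ΔG° = −nFE° = −(2)(96485)(+3.40) = -656,098 J = -656.1 kJ/mol.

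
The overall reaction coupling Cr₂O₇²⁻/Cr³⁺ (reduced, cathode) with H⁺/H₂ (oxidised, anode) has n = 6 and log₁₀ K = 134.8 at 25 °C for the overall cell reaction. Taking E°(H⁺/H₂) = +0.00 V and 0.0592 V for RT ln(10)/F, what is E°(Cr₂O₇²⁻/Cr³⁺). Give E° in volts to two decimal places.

+1.33 V

E°cell = (0.0592/n)·log K = (0.0592/6)(134.8) = +1.330 V.
Since Cr₂O₇²⁻/Cr³⁺ is the cathode and H⁺/H₂ the anode, E°cell = E°(Cr₂O₇²⁻/Cr³⁺) − E°(H⁺/H₂).
So E°(Cr₂O₇²⁻/Cr³⁺) = E°cell + E°(H⁺/H₂) = +1.330 + (+0.00) = +1.33 V.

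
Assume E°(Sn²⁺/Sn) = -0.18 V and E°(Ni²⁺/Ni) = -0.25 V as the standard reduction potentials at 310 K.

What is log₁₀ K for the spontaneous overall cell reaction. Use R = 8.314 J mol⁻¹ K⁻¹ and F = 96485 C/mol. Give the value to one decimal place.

Cathode: Sn²⁺/Sn; anode: Ni²⁺/Ni. E°cell = (-0.18) − (-0.25) = +0.07 V, with n = 2.
ΔG° = −nFE° = −RT ln K, so ln K = nFE°/(RT) = (2)(96485)(+0.07) / ((8.314)(310)) = 5.241.
log₁₀ K = 5.241 / ln 10 = 2.3.

2.3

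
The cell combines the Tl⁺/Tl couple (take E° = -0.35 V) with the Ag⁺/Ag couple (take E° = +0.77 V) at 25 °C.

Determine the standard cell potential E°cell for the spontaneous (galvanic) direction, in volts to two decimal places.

+1.12 V

The Ag⁺/Ag couple has the higher reduction potential, so it is the cathode; Tl⁺/Tl is oxidised at the anode.
E°cell = E°(cathode) − E°(anode) = (+0.77) − (-0.35) = +1.12 V.
Since E°cell > 0, the reaction is spontaneous under standard conditions.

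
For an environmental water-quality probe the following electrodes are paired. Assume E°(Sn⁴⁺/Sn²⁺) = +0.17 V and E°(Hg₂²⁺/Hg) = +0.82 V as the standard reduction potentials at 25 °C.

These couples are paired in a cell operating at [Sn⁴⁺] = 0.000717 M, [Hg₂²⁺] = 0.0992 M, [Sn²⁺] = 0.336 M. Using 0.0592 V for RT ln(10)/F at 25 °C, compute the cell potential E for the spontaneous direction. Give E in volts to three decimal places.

+0.699 V

Hg₂²⁺/Hg is the cathode (higher E°), Sn⁴⁺/Sn²⁺ the anode: E°cell = +0.82 − (+0.17) = +0.65 V, n = 2.
Overall: Hg₂²⁺(aq) + Sn²⁺(aq) → 2 Hg(l) + Sn⁴⁺(aq)
Q = [Sn⁴⁺] / ([Hg₂²⁺]·[Sn²⁺]); log Q = -1.667.
E = E° − (0.0592/n) log Q = +0.65 − (0.0592/2)(-1.667) = +0.699 V.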